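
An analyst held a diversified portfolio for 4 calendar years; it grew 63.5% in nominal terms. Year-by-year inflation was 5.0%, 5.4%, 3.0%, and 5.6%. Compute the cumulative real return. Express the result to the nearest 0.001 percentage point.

Cumulative inflation factor: 1.050 × 1.054 × 1.030 × 1.056 ≈ 1.20374.
Nominal growth factor: 1.63500. Real growth factor = 1.63500 / 1.20374 ≈ 1.35827.
Total real return ≈ 35.8272%.

35.827%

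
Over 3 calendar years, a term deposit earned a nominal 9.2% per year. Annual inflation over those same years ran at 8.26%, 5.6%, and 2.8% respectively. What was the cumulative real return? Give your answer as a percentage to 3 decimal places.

Cumulative inflation factor: 1.0826 × 1.056 × 1.028 ≈ 1.17524.
Nominal growth factor: 1.30217. Real growth factor = 1.30217 / 1.17524 ≈ 1.10801.
Total real return ≈ 10.8008%.

10.801%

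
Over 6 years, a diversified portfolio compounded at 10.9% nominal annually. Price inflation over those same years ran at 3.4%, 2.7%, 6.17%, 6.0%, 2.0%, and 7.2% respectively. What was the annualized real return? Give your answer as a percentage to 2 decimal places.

Cumulative inflation factor: 1.034 × 1.027 × 1.0617 × 1.060 × 1.020 × 1.072 ≈ 1.30675.
Nominal growth factor: 1.86033. Real growth factor = 1.86033 / 1.30675 ≈ 1.42363.
Annualized: 1.42363^(1/6) − 1 ≈ 0.06063.

6.06%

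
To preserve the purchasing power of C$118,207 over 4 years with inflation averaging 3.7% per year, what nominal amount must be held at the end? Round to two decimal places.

Cumulative price-level factor: (1+3.7%)^4 ≈ 1.1564184862.
Multiplying C$118,207 by the price-level factor gives the future nominal sum.

C$136,696.76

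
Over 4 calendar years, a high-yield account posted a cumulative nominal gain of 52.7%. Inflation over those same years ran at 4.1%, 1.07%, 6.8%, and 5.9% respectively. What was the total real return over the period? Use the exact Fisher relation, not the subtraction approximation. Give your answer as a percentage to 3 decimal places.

28.321%

Cumulative inflation factor: 1.041 × 1.0107 × 1.068 × 1.059 ≈ 1.18998.
Nominal growth factor: 1.52700. Real growth factor = 1.52700 / 1.18998 ≈ 1.28321.
Total real return ≈ 28.3213%.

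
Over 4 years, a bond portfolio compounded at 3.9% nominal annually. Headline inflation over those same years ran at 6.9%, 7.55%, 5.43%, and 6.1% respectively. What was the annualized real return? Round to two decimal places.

-2.43%

Cumulative inflation factor: 1.069 × 1.0755 × 1.0543 × 1.061 ≈ 1.28608.
Nominal growth factor: 1.16537. Real growth factor = 1.16537 / 1.28608 ≈ 0.90614.
Annualized: 0.90614^(1/4) − 1 ≈ -0.02434.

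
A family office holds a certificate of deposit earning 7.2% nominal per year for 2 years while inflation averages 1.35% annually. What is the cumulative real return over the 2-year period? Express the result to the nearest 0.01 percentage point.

11.88%

The annual real rate is (1+7.2%)/(1+1.35%) − 1 = 5.7721%.
Compounded over 2 years: (1 + 0.057721)^2 − 1 ≈ 0.11877.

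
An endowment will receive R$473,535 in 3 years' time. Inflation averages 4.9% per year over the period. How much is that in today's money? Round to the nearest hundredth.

R$410,228.30

Price-level factor over 3 years: (1 + 4.9%)^3 = 1.154320649.
Purchasing power today: R$473,535 divided by that factor.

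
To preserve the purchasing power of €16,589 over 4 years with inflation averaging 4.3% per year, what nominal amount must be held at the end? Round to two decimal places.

€19,631.68

Cumulative price-level factor: (1+4.3%)^4 ≈ 1.1834154468.
The nominal amount required is €16,589 scaled up by that factor.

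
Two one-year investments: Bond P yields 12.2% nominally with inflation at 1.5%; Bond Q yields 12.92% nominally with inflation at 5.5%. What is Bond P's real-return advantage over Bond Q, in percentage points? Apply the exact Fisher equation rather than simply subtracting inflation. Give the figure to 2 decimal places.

3.51

Bond P real return: 1.122/1.015 − 1 = 10.542%.
Bond Q real return: 1.1292/1.055 − 1 = 7.033%.
Difference: 10.542 − 7.033 = 3.509 pp.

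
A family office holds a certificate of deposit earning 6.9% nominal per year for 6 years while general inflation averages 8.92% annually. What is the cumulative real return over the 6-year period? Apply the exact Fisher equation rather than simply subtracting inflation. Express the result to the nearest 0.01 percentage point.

The annual real rate is (1+6.9%)/(1+8.92%) − 1 = -1.8546%.
Compounded over 6 years: (1 + -0.018546)^6 − 1 ≈ -0.10624.

-10.62%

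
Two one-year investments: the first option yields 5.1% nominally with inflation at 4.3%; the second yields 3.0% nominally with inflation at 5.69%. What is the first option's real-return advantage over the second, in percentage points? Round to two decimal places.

The first option real return: 1.051/1.043 − 1 = 0.767%.
The second real return: 1.030/1.0569 − 1 = -2.545%.
Difference: 0.767 − (-2.545) = 3.312 pp.

3.31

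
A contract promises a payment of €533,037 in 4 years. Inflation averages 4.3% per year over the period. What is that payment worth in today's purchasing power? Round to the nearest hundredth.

Price-level factor over 4 years: (1 + 4.3%)^4 ≈ 1.1834154468.
Purchasing power today: €533,037 divided by that factor.

€450,422.55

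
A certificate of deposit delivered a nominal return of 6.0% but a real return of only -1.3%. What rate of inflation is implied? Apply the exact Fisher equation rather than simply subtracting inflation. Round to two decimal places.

From (1+r_nom) = (1+r_real)(1+π), we get 1+π = (1 + 6.0%)/(1 − 1.3%) = 1.060/0.987 ≈ 1.07396.
So π ≈ 7.3961%.

7.40%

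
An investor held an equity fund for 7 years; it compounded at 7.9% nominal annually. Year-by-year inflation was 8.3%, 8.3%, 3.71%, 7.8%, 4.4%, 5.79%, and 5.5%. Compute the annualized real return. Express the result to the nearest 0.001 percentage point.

Cumulative inflation factor: 1.083 × 1.083 × 1.0371 × 1.078 × 1.044 × 1.0579 × 1.055 ≈ 1.52790.
Nominal growth factor: 1.70275. Real growth factor = 1.70275 / 1.52790 ≈ 1.11444.
Annualized: 1.11444^(1/7) − 1 ≈ 0.01560.

1.560%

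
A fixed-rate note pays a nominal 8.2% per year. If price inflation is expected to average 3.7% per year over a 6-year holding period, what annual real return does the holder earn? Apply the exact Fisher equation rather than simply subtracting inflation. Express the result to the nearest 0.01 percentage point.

With constant rates the annual real return is the same each year: (1+8.2%)/(1+3.7%) − 1 = 0.04339.

4.34%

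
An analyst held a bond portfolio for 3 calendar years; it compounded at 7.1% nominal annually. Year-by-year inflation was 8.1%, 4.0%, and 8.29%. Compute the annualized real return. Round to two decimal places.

0.30%

Cumulative inflation factor: 1.081 × 1.040 × 1.0829 ≈ 1.21744.
Nominal growth factor: 1.22848. Real growth factor = 1.22848 / 1.21744 ≈ 1.00907.
Annualized: 1.00907^(1/3) − 1 ≈ 0.00301.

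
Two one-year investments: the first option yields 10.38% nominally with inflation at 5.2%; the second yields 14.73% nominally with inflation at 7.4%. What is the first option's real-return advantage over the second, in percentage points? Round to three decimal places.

The first option real return: 1.1038/1.052 − 1 = 4.9240%.
The second real return: 1.1473/1.074 − 1 = 6.8250%.
Difference: 4.9240 − 6.8250 = -1.9010 pp.

-1.901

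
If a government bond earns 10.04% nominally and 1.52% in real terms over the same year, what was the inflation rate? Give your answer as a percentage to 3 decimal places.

8.392%

From (1+r_nom) = (1+r_real)(1+π), we get 1+π = (1 + 10.04%)/(1 + 1.52%) = 1.1004/1.0152 ≈ 1.08392.
So π ≈ 8.3924%.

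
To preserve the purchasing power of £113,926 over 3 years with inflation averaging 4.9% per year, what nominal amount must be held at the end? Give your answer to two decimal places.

£131,507.13

Cumulative price-level factor: (1+4.9%)^3 = 1.154320649.
Multiplying £113,926 by the price-level factor gives the future nominal sum.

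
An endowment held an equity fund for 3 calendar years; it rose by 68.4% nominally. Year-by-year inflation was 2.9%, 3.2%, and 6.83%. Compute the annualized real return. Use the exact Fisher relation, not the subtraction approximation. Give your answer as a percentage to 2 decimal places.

Cumulative inflation factor: 1.029 × 1.032 × 1.0683 ≈ 1.13446.
Nominal growth factor: 1.68400. Real growth factor = 1.68400 / 1.13446 ≈ 1.48441.
Annualized: 1.48441^(1/3) − 1 ≈ 0.14073.

14.07%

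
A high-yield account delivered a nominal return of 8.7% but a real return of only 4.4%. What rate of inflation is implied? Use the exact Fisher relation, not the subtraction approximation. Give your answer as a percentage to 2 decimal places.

4.12%

From (1+r_nom) = (1+r_real)(1+π), we get 1+π = (1 + 8.7%)/(1 + 4.4%) = 1.087/1.044 ≈ 1.04119.
So π ≈ 4.1188%.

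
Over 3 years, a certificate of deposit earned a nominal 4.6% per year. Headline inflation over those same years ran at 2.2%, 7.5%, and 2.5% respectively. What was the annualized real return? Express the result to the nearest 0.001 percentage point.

0.540%

Cumulative inflation factor: 1.022 × 1.075 × 1.025 ≈ 1.12612.
Nominal growth factor: 1.14445. Real growth factor = 1.14445 / 1.12612 ≈ 1.01628.
Annualized: 1.01628^(1/3) − 1 ≈ 0.00540.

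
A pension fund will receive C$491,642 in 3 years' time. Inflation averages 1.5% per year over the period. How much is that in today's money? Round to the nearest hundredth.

Price-level factor over 3 years: (1 + 1.5%)^3 = 1.045678375.
Purchasing power today: C$491,642 divided by that factor.

C$470,165.60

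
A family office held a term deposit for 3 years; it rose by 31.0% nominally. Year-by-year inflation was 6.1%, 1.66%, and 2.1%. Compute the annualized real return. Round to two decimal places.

Cumulative inflation factor: 1.061 × 1.0166 × 1.021 ≈ 1.10126.
Nominal growth factor: 1.31000. Real growth factor = 1.31000 / 1.10126 ≈ 1.18954.
Annualized: 1.18954^(1/3) − 1 ≈ 0.05956.

5.96%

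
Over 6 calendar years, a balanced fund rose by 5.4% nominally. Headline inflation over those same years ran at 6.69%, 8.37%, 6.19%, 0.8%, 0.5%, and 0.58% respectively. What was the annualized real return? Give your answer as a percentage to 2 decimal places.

Cumulative inflation factor: 1.0669 × 1.0837 × 1.0619 × 1.008 × 1.005 × 1.0058 ≈ 1.25099.
Nominal growth factor: 1.05400. Real growth factor = 1.05400 / 1.25099 ≈ 0.84253.
Annualized: 0.84253^(1/6) − 1 ≈ -0.02815.

-2.82%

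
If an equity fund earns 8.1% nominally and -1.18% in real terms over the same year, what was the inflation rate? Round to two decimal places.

9.39%

From (1+r_nom) = (1+r_real)(1+π), we get 1+π = (1 + 8.1%)/(1 − 1.18%) = 1.081/0.9882 ≈ 1.09391.
So π ≈ 9.3908%.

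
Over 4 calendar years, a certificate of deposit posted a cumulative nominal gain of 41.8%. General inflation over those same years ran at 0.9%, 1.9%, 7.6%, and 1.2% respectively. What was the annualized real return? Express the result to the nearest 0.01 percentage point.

6.09%

Cumulative inflation factor: 1.009 × 1.019 × 1.076 × 1.012 ≈ 1.11959.
Nominal growth factor: 1.41800. Real growth factor = 1.41800 / 1.11959 ≈ 1.26654.
Annualized: 1.26654^(1/4) − 1 ≈ 0.06085.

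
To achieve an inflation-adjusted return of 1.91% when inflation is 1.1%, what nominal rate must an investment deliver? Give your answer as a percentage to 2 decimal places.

3.03%

By the Fisher equation, 1 + r_nom = (1 + 1.91%)(1 + 1.1%) = 1.0191 × 1.011 = 1.0303101.
So r_nom = 3.03101%.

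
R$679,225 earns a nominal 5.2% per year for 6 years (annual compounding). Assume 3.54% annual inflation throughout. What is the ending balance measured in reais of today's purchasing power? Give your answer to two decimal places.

R$747,238.32

Nominal value at maturity: R$679,225 × (1 + 5.2%)^6 ≈ R$920,678.71.
Price-level factor over 6 years: (1 + 3.54%)^6 ≈ 1.2321085290.
Dividing the nominal maturity value by the price-level factor gives the value in today's money.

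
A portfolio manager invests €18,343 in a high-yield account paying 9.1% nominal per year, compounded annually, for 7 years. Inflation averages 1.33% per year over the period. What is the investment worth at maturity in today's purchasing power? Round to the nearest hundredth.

Nominal value at maturity: €18,343 × (1 + 9.1%)^7 ≈ €33,747.66.
Price-level factor over 7 years: (1 + 1.33%)^7 ≈ 1.0968981362.
Dividing the nominal maturity value by the price-level factor gives the value in today's money.

€30,766.45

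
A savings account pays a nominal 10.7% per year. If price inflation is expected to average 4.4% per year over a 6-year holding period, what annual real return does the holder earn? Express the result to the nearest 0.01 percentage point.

With constant rates the annual real return is the same each year: (1+10.7%)/(1+4.4%) − 1 = 0.06034.

6.03%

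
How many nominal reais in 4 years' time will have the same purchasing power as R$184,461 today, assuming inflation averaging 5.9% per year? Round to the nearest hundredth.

R$232,000.22

Cumulative price-level factor: (1+5.9%)^4 ≈ 1.2577196334.
Multiplying R$184,461 by the price-level factor gives the future nominal sum.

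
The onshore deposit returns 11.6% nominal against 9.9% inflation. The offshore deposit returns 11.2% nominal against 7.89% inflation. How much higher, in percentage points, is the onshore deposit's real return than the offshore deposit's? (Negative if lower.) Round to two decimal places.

-1.52

The onshore deposit real return: 1.116/1.099 − 1 = 1.547%.
The offshore deposit real return: 1.112/1.0789 − 1 = 3.068%.
Difference: 1.547 − 3.068 = -1.521 pp.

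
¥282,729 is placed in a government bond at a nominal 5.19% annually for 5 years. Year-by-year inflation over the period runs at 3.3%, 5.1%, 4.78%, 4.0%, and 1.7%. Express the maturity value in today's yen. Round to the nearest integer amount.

¥302,626

Nominal value at maturity: ¥282,729 × (1 + 5.19%)^5 ≈ ¥364,118.
Price-level factor over 5 years: 1.033 × 1.051 × 1.0478 × 1.040 × 1.017 ≈ 1.2031941838.
Dividing the nominal maturity value by the price-level factor gives the value in today's money.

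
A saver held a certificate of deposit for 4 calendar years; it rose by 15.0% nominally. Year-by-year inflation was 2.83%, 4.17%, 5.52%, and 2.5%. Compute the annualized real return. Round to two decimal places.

Cumulative inflation factor: 1.0283 × 1.0417 × 1.0552 × 1.025 ≈ 1.15857.
Nominal growth factor: 1.15000. Real growth factor = 1.15000 / 1.15857 ≈ 0.99261.
Annualized: 0.99261^(1/4) − 1 ≈ -0.00185.

-0.19%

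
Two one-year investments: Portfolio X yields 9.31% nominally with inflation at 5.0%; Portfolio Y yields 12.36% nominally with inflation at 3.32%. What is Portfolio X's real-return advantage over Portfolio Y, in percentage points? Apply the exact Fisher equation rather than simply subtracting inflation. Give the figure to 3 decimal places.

-4.645

Portfolio X real return: 1.0931/1.050 − 1 = 4.1048%.
Portfolio Y real return: 1.1236/1.0332 − 1 = 8.7495%.
Difference: 4.1048 − 8.7495 = -4.6447 pp.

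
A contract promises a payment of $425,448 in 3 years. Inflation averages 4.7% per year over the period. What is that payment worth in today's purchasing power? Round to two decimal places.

$370,686.22

Price-level factor over 3 years: (1 + 4.7%)^3 = 1.147730823.
Purchasing power today: $425,448 divided by that factor.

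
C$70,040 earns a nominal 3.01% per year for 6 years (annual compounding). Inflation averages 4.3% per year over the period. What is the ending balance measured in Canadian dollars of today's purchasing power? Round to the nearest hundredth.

Nominal value at maturity: C$70,040 × (1 + 3.01%)^6 ≈ C$83,680.15.
Price-level factor over 6 years: (1 + 4.3%)^6 ≈ 1.2873773104.
The maturity value deflated by that factor is the answer in today's purchasing power.

C$65,000.49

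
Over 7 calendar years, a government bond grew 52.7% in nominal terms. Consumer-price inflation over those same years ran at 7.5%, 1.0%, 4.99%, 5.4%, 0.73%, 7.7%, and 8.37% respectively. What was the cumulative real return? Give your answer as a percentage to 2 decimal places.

Cumulative inflation factor: 1.075 × 1.010 × 1.0499 × 1.054 × 1.0073 × 1.077 × 1.0837 ≈ 1.41254.
Nominal growth factor: 1.52700. Real growth factor = 1.52700 / 1.41254 ≈ 1.08103.
Total real return ≈ 8.1028%.

8.10%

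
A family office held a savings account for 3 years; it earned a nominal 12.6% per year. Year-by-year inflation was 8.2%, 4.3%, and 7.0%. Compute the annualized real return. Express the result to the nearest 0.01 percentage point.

5.74%

Cumulative inflation factor: 1.082 × 1.043 × 1.070 ≈ 1.20752.
Nominal growth factor: 1.42763. Real growth factor = 1.42763 / 1.20752 ≈ 1.18228.
Annualized: 1.18228^(1/3) − 1 ≈ 0.05740.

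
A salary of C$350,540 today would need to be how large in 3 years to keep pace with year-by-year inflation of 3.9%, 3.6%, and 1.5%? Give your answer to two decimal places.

Cumulative price-level factor: 1.039 × 1.036 × 1.015 = 1.09255006.
Multiplying C$350,540 by the price-level factor gives the future nominal sum.

C$382,982.50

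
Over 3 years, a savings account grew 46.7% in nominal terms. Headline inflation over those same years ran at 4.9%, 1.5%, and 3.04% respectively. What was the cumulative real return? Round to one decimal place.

Cumulative inflation factor: 1.049 × 1.015 × 1.0304 ≈ 1.09710.
Nominal growth factor: 1.46700. Real growth factor = 1.46700 / 1.09710 ≈ 1.33716.
Total real return ≈ 33.7158%.

33.7%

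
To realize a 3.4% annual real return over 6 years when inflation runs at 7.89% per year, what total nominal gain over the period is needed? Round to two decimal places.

92.76%

Required annual nominal rate: (1+3.4%)(1+7.89%) − 1 = 11.55826%.
Cumulative over 6 years: (1 + 0.1155826)^6 − 1 ≈ 0.92757.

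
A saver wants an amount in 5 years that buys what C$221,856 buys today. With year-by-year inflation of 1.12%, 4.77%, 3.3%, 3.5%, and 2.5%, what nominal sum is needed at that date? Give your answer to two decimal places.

Cumulative price-level factor: 1.0112 × 1.0477 × 1.033 × 1.035 × 1.025 ≈ 1.1610169002.
The nominal amount required is C$221,856 scaled up by that factor.

C$257,578.57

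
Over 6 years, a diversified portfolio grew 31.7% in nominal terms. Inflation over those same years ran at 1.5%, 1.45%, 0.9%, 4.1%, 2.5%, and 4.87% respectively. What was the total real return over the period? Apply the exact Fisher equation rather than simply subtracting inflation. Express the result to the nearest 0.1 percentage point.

13.3%

Cumulative inflation factor: 1.015 × 1.0145 × 1.009 × 1.041 × 1.025 × 1.0487 ≈ 1.16261.
Nominal growth factor: 1.31700. Real growth factor = 1.31700 / 1.16261 ≈ 1.13279.
Total real return ≈ 13.2793%.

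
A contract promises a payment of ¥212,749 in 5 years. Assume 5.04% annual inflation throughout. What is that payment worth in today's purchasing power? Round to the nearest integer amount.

Price-level factor over 5 years: (1 + 5.04%)^5 ≈ 1.2787144279.
Purchasing power today: ¥212,749 divided by that factor.

¥166,377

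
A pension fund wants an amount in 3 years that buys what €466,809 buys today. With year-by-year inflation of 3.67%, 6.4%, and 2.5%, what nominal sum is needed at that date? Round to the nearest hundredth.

€527,785.93

Cumulative price-level factor: 1.0367 × 1.064 × 1.025 = 1.13062502.
Multiplying €466,809 by the price-level factor gives the future nominal sum.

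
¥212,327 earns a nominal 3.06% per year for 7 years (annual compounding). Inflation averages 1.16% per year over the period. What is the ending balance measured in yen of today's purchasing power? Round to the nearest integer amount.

Nominal value at maturity: ¥212,327 × (1 + 3.06%)^7 ≈ ¥262,202.
Price-level factor over 7 years: (1 + 1.16%)^7 ≈ 1.0840810295.
The maturity value deflated by that factor is the answer in today's purchasing power.

¥241,866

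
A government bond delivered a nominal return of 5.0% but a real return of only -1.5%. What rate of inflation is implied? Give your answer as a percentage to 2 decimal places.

6.60%

From (1+r_nom) = (1+r_real)(1+π), we get 1+π = (1 + 5.0%)/(1 − 1.5%) = 1.050/0.985 ≈ 1.06599.
So π ≈ 6.5990%.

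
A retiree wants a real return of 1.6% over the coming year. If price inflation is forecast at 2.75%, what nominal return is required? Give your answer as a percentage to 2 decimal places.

4.39%

By the Fisher equation, 1 + r_nom = (1 + 1.6%)(1 + 2.75%) = 1.016 × 1.0275 = 1.04394.
So r_nom = 4.394%.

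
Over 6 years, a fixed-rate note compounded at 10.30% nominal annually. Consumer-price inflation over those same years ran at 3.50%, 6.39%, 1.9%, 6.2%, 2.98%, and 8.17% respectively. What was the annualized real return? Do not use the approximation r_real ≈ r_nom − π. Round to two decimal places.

Cumulative inflation factor: 1.0350 × 1.0639 × 1.019 × 1.062 × 1.0298 × 1.0817 ≈ 1.32739.
Nominal growth factor: 1.80075. Real growth factor = 1.80075 / 1.32739 ≈ 1.35661.
Annualized: 1.35661^(1/6) − 1 ≈ 0.05214.

5.21%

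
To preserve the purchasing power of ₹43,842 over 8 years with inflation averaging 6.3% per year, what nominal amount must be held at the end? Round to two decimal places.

Cumulative price-level factor: (1+6.3%)^8 ≈ 1.6302946981.
The nominal amount required is ₹43,842 scaled up by that factor.

₹71,475.38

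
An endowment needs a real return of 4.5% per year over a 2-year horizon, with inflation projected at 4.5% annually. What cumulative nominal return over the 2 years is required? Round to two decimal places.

19.25%

Required annual nominal rate: (1+4.5%)(1+4.5%) − 1 = 9.2025%.
Cumulative over 2 years: (1 + 0.092025)^2 − 1 ≈ 0.19252.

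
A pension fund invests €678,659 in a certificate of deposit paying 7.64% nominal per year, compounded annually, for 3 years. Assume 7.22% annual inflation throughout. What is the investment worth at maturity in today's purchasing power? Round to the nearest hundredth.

€686,665.57

Nominal value at maturity: €678,659 × (1 + 7.64%)^3 ≈ €846,394.20.
Price-level factor over 3 years: (1 + 7.22%)^3 ≈ 1.2326148870.
Dividing the nominal maturity value by the price-level factor gives the value in today's money.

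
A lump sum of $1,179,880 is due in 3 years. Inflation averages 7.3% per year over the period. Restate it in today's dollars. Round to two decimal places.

$955,077.63

Price-level factor over 3 years: (1 + 7.3%)^3 = 1.235376017.
Purchasing power today: $1,179,880 divided by that factor.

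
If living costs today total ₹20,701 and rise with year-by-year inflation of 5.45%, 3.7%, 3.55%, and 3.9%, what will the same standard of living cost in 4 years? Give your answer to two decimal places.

Cumulative price-level factor: 1.0545 × 1.037 × 1.0355 × 1.039 ≈ 1.1764974528.
The nominal amount required is ₹20,701 scaled up by that factor.

₹24,354.67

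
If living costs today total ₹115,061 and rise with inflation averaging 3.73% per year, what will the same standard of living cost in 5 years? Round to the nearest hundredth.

₹138,181.54

Cumulative price-level factor: (1+3.73%)^5 ≈ 1.2009416018.
The nominal amount required is ₹115,061 scaled up by that factor.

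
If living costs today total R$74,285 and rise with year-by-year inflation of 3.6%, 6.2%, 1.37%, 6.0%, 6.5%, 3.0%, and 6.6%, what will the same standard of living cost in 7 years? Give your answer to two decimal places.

R$102,693.92

Cumulative price-level factor: 1.036 × 1.062 × 1.0137 × 1.060 × 1.065 × 1.030 × 1.066 ≈ 1.3824315001.
Multiplying R$74,285 by the price-level factor gives the future nominal sum.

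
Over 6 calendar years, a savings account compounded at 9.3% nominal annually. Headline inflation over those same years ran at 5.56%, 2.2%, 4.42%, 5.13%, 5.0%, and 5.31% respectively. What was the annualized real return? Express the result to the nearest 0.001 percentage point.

Cumulative inflation factor: 1.0556 × 1.022 × 1.0442 × 1.0513 × 1.050 × 1.0531 ≈ 1.30954.
Nominal growth factor: 1.70499. Real growth factor = 1.70499 / 1.30954 ≈ 1.30197.
Annualized: 1.30197^(1/6) − 1 ≈ 0.04496.

4.496%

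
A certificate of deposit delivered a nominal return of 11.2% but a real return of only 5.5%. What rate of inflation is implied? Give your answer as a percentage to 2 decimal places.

5.40%

From (1+r_nom) = (1+r_real)(1+π), we get 1+π = (1 + 11.2%)/(1 + 5.5%) = 1.112/1.055 ≈ 1.05403.
So π ≈ 5.4028%.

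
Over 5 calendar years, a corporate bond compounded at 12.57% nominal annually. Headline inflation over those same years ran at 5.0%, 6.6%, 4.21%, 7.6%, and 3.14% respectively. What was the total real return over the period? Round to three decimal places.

39.643%

Cumulative inflation factor: 1.050 × 1.066 × 1.0421 × 1.076 × 1.0314 ≈ 1.29448.
Nominal growth factor: 1.80765. Real growth factor = 1.80765 / 1.29448 ≈ 1.39643.
Total real return ≈ 39.6426%.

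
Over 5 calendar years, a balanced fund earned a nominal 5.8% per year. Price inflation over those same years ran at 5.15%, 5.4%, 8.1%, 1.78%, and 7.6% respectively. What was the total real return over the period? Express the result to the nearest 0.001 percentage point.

1.036%

Cumulative inflation factor: 1.0515 × 1.054 × 1.081 × 1.0178 × 1.076 ≈ 1.31205.
Nominal growth factor: 1.32565. Real growth factor = 1.32565 / 1.31205 ≈ 1.01036.
Total real return ≈ 1.0364%.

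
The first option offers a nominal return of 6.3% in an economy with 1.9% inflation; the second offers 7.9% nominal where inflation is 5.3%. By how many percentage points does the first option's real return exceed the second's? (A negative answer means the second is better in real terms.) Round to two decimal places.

1.85

The first option real return: 1.063/1.019 − 1 = 4.318%.
The second real return: 1.079/1.053 − 1 = 2.469%.
Difference: 4.318 − 2.469 = 1.849 pp.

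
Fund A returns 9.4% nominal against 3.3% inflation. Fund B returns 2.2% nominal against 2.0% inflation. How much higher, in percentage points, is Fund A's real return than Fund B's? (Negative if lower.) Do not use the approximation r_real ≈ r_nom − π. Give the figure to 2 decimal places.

5.71

Fund A real return: 1.094/1.033 − 1 = 5.905%.
Fund B real return: 1.022/1.020 − 1 = 0.196%.
Difference: 5.905 − 0.196 = 5.709 pp.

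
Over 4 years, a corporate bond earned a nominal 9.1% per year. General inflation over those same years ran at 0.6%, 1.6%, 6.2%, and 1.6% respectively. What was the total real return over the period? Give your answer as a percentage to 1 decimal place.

Cumulative inflation factor: 1.006 × 1.016 × 1.062 × 1.016 ≈ 1.10283.
Nominal growth factor: 1.41677. Real growth factor = 1.41677 / 1.10283 ≈ 1.28466.
Total real return ≈ 28.4663%.

28.5%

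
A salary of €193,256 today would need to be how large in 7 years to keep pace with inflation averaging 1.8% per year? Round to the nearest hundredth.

€218,961.34

Cumulative price-level factor: (1+1.8%)^7 ≈ 1.1330118341.
Multiplying €193,256 by the price-level factor gives the future nominal sum.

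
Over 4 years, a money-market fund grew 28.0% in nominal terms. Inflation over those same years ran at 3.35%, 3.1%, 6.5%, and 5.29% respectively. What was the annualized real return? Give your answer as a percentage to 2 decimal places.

Cumulative inflation factor: 1.0335 × 1.031 × 1.065 × 1.0529 ≈ 1.19483.
Nominal growth factor: 1.28000. Real growth factor = 1.28000 / 1.19483 ≈ 1.07128.
Annualized: 1.07128^(1/4) − 1 ≈ 0.01736.

1.74%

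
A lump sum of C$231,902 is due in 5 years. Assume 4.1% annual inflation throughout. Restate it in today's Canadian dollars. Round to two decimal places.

Price-level factor over 5 years: (1 + 4.1%)^5 ≈ 1.2225134547.
Purchasing power today: C$231,902 divided by that factor.

C$189,692.80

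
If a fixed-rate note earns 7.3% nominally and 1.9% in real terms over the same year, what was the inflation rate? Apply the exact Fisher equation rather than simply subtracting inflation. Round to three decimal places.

5.299%

From (1+r_nom) = (1+r_real)(1+π), we get 1+π = (1 + 7.3%)/(1 + 1.9%) = 1.073/1.019 ≈ 1.05299.
So π ≈ 5.2993%.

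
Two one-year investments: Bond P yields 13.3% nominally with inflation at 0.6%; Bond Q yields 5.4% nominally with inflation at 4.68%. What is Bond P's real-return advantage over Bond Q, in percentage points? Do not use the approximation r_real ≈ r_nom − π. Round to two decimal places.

Bond P real return: 1.133/1.006 − 1 = 12.624%.
Bond Q real return: 1.054/1.0468 − 1 = 0.688%.
Difference: 12.624 − 0.688 = 11.936 pp.

11.94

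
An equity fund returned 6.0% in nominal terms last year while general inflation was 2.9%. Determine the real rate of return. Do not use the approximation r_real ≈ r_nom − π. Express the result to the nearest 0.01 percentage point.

3.01%

Real return via the Fisher equation: (1 + 6.0%)/(1 + 2.9%) − 1 = 1.060/1.029 − 1 ≈ 0.03013.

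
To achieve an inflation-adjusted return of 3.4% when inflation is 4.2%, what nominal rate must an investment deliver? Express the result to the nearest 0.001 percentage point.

7.743%

By the Fisher equation, 1 + r_nom = (1 + 3.4%)(1 + 4.2%) = 1.034 × 1.042 = 1.077428.
So r_nom = 7.7428%.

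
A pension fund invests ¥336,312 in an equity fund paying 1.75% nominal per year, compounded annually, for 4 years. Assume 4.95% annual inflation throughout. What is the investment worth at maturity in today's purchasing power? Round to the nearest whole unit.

¥297,133

Nominal value at maturity: ¥336,312 × (1 + 1.75%)^4 ≈ ¥360,479.
Price-level factor over 4 years: (1 + 4.95%)^4 ≈ 1.2131926532.
Dividing the nominal maturity value by the price-level factor gives the value in today's money.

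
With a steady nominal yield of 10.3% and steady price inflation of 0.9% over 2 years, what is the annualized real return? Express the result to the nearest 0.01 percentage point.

With constant rates the annual real return is the same each year: (1+10.3%)/(1+0.9%) − 1 = 0.09316.

9.32%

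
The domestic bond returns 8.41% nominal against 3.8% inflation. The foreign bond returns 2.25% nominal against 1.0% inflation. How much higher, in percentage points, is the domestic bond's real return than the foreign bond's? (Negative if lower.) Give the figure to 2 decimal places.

3.20

The domestic bond real return: 1.0841/1.038 − 1 = 4.441%.
The foreign bond real return: 1.0225/1.010 − 1 = 1.238%.
Difference: 4.441 − 1.238 = 3.203 pp.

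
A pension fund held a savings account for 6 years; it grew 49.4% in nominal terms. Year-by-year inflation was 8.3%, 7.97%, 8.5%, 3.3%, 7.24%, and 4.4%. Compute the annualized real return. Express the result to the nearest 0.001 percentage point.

Cumulative inflation factor: 1.083 × 1.0797 × 1.085 × 1.033 × 1.0724 × 1.044 ≈ 1.46730.
Nominal growth factor: 1.49400. Real growth factor = 1.49400 / 1.46730 ≈ 1.01820.
Annualized: 1.01820^(1/6) − 1 ≈ 0.00301.

0.301%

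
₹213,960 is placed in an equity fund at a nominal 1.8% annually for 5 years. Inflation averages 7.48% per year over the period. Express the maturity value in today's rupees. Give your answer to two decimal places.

₹163,092.20

Nominal value at maturity: ₹213,960 × (1 + 1.8%)^5 ≈ ₹233,922.22.
Price-level factor over 5 years: (1 + 7.48%)^5 ≈ 1.4342943539.
The maturity value deflated by that factor is the answer in today's purchasing power.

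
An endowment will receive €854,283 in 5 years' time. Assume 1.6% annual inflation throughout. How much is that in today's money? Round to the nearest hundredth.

€789,102.15

Price-level factor over 5 years: (1 + 1.6%)^5 ≈ 1.0826012887.
Purchasing power today: €854,283 divided by that factor.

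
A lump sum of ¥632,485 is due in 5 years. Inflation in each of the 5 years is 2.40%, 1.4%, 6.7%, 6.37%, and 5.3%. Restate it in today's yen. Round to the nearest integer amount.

¥509,683

Price-level factor over 5 years: 1.0240 × 1.014 × 1.067 × 1.0637 × 1.053 ≈ 1.2409373650.
Purchasing power today: ¥632,485 divided by that factor.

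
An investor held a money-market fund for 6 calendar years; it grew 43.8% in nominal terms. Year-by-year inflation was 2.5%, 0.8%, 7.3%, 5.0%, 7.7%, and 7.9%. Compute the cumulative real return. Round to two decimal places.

Cumulative inflation factor: 1.025 × 1.008 × 1.073 × 1.050 × 1.077 × 1.079 ≈ 1.35273.
Nominal growth factor: 1.43800. Real growth factor = 1.43800 / 1.35273 ≈ 1.06304.
Total real return ≈ 6.3037%.

6.30%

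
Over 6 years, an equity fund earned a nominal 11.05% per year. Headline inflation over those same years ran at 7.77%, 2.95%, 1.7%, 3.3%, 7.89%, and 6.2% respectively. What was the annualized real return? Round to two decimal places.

Cumulative inflation factor: 1.0777 × 1.0295 × 1.017 × 1.033 × 1.0789 × 1.062 ≈ 1.33552.
Nominal growth factor: 1.87548. Real growth factor = 1.87548 / 1.33552 ≈ 1.40430.
Annualized: 1.40430^(1/6) − 1 ≈ 0.05822.

5.82%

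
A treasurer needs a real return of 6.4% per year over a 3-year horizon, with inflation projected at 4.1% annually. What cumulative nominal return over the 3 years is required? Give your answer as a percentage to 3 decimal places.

Required annual nominal rate: (1+6.4%)(1+4.1%) − 1 = 10.7624%.
Cumulative over 3 years: (1 + 0.107624)^3 − 1 ≈ 0.35887.

35.887%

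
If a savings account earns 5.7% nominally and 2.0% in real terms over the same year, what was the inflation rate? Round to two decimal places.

3.63%

From (1+r_nom) = (1+r_real)(1+π), we get 1+π = (1 + 5.7%)/(1 + 2.0%) = 1.057/1.020 ≈ 1.03627.
So π ≈ 3.6275%.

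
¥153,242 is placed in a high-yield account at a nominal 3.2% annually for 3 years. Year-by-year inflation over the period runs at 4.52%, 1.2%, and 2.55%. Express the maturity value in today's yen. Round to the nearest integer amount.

¥155,275

Nominal value at maturity: ¥153,242 × (1 + 3.2%)^3 ≈ ¥168,429.
Price-level factor over 3 years: 1.0452 × 1.012 × 1.0255 = 1.0847148312.
The maturity value deflated by that factor is the answer in today's purchasing power.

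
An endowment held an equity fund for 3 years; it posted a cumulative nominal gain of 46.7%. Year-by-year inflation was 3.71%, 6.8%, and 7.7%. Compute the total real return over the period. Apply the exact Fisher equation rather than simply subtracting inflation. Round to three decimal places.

Cumulative inflation factor: 1.0371 × 1.068 × 1.077 ≈ 1.19291.
Nominal growth factor: 1.46700. Real growth factor = 1.46700 / 1.19291 ≈ 1.22977.
Total real return ≈ 22.9766%.

22.977%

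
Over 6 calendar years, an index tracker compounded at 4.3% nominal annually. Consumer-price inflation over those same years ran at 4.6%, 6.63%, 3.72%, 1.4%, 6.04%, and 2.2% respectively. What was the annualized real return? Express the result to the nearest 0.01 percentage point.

0.21%

Cumulative inflation factor: 1.046 × 1.0663 × 1.0372 × 1.014 × 1.0604 × 1.022 ≈ 1.27125.
Nominal growth factor: 1.28738. Real growth factor = 1.28738 / 1.27125 ≈ 1.01268.
Annualized: 1.01268^(1/6) − 1 ≈ 0.00210.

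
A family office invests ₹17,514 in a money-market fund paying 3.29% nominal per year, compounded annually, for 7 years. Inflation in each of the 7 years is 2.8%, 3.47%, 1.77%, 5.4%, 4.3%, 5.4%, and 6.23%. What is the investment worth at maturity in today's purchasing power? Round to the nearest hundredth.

Nominal value at maturity: ₹17,514 × (1 + 3.29%)^7 ≈ ₹21,968.14.
Price-level factor over 7 years: 1.028 × 1.0347 × 1.0177 × 1.054 × 1.043 × 1.054 × 1.0623 ≈ 1.3324166466.
Dividing the nominal maturity value by the price-level factor gives the value in today's money.

₹16,487.44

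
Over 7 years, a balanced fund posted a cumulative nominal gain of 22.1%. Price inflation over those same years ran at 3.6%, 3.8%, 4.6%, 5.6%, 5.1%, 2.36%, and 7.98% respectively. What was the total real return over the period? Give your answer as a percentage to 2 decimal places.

Cumulative inflation factor: 1.036 × 1.038 × 1.046 × 1.056 × 1.051 × 1.0236 × 1.0798 ≈ 1.37984.
Nominal growth factor: 1.22100. Real growth factor = 1.22100 / 1.37984 ≈ 0.88488.
Total real return ≈ -11.5115%.

-11.51%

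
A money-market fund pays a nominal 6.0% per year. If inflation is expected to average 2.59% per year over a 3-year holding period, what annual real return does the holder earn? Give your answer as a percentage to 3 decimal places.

3.324%

With constant rates the annual real return is the same each year: (1+6.0%)/(1+2.59%) − 1 = 0.03324.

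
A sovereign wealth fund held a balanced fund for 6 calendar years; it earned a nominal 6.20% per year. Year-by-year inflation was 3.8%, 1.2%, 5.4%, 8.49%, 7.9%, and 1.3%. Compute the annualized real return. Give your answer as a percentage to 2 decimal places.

1.49%

Cumulative inflation factor: 1.038 × 1.012 × 1.054 × 1.0849 × 1.079 × 1.013 ≈ 1.31292.
Nominal growth factor: 1.43465. Real growth factor = 1.43465 / 1.31292 ≈ 1.09272.
Annualized: 1.09272^(1/6) − 1 ≈ 0.01489.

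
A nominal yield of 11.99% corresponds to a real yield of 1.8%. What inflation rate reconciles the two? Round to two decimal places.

From (1+r_nom) = (1+r_real)(1+π), we get 1+π = (1 + 11.99%)/(1 + 1.8%) = 1.1199/1.018 ≈ 1.10010.
So π ≈ 10.0098%.

10.01%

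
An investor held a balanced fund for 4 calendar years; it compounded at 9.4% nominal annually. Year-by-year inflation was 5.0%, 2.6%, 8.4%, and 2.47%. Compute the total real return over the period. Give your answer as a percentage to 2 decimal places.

19.70%

Cumulative inflation factor: 1.050 × 1.026 × 1.084 × 1.0247 ≈ 1.19664.
Nominal growth factor: 1.43242. Real growth factor = 1.43242 / 1.19664 ≈ 1.19703.
Total real return ≈ 19.7034%.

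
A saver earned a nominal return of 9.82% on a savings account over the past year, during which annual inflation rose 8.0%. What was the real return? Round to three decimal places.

1.685%

Real return via the Fisher equation: (1 + 9.82%)/(1 + 8.0%) − 1 = 1.0982/1.080 − 1 ≈ 0.01685.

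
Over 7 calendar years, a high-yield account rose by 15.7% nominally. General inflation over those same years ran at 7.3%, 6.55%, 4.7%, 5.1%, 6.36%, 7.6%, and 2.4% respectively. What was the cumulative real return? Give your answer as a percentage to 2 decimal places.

-21.52%

Cumulative inflation factor: 1.073 × 1.0655 × 1.047 × 1.051 × 1.0636 × 1.076 × 1.024 ≈ 1.47432.
Nominal growth factor: 1.15700. Real growth factor = 1.15700 / 1.47432 ≈ 0.78477.
Total real return ≈ -21.5234%.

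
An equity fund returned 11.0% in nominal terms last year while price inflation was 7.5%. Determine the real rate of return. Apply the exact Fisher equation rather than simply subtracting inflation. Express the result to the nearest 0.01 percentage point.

Real return via the Fisher equation: (1 + 11.0%)/(1 + 7.5%) − 1 = 1.110/1.075 − 1 ≈ 0.03256.

3.26%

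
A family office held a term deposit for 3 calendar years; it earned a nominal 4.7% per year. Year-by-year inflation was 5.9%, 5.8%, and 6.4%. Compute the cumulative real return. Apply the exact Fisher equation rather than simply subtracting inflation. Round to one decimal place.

Cumulative inflation factor: 1.059 × 1.058 × 1.064 ≈ 1.19213.
Nominal growth factor: 1.14773. Real growth factor = 1.14773 / 1.19213 ≈ 0.96276.
Total real return ≈ -3.7243%.

-3.7%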